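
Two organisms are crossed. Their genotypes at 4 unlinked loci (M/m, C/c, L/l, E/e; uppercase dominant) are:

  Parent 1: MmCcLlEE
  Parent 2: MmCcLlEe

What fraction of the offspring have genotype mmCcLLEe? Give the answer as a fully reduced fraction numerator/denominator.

P(mmCcLLEe) = 1/64

MmCcLlEE gametes: MCLE×2, MClE×2, McLE×2, MclE×2, mCLE×2, mClE×2, mcLE×2, mclE×2
MmCcLlEe gametes: MCLE×1, MCLe×1, MClE×1, MCle×1, McLE×1, McLe×1, MclE×1, Mcle×1, mCLE×1, mCLe×1, mClE×1, mCle×1, mcLE×1, mcLe×1, mclE×1, mcle×1
MmCcLlEE×MmCcLlEe grid (16·16=256): MMCCLLEE=2 MMCCLLEe=2 MMCCLlEE=4 MMCCLlEe=4 MMCCllEE=2 MMCCllEe=2 MMCcLLEE=4 MMCcLLEe=4 MMCcLlEE=8 MMCcLlEe=8 MMCcllEE=4 MMCcllEe=4 MMccLLEE=2 MMccLLEe=2 MMccLlEE=4 MMccLlEe=4 MMccllEE=2 MMccllEe=2 MmCCLLEE=4 MmCCLLEe=4 MmCCLlEE=8 MmCCLlEe=8 MmCCllEE=4 MmCCllEe=4 MmCcLLEE=8 MmCcLLEe=8 MmCcLlEE=16 MmCcLlEe=16 MmCcllEE=8 MmCcllEe=8 MmccLLEE=4 MmccLLEe=4 MmccLlEE=8 MmccLlEe=8 MmccllEE=4 MmccllEe=4 mmCCLLEE=2 mmCCLLEe=2 mmCCLlEE=4 mmCCLlEe=4 mmCCllEE=2 mmCCllEe=2 mmCcLLEE=4 mmCcLLEe=4 mmCcLlEE=8 mmCcLlEe=8 mmCcllEE=4 mmCcllEe=4 mmccLLEE=2 mmccLLEe=2 mmccLlEE=4 mmccLlEe=4 mmccllEE=2 mmccllEe=2
mmCcLLEe hits 4/256; gcd=4; 4÷4/256÷4 = 1/64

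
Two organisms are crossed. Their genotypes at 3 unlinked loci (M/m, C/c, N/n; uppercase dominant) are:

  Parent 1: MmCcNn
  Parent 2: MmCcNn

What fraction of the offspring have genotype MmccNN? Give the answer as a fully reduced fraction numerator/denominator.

MmCcNn gametes: MCN×1, MCn×1, McN×1, Mcn×1, mCN×1, mCn×1, mcN×1, mcn×1
MmCcNn gametes: MCN×1, MCn×1, McN×1, Mcn×1, mCN×1, mCn×1, mcN×1, mcn×1
MmCcNn×MmCcNn grid (8·8=64): MMCCNN=1 MMCCNn=2 MMCCnn=1 MMCcNN=2 MMCcNn=4 MMCcnn=2 MMccNN=1 MMccNn=2 MMccnn=1 MmCCNN=2 MmCCNn=4 MmCCnn=2 MmCcNN=4 MmCcNn=8 MmCcnn=4 MmccNN=2 MmccNn=4 Mmccnn=2 mmCCNN=1 mmCCNn=2 mmCCnn=1 mmCcNN=2 mmCcNn=4 mmCcnn=2 mmccNN=1 mmccNn=2 mmccnn=1
MmccNN hits 2/64; gcd=2; 2÷2/64÷2 = 1/32

P(MmccNN) = 1/32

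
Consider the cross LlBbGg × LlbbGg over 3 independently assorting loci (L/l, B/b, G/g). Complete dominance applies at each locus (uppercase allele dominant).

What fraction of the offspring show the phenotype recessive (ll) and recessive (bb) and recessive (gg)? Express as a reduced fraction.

P(ll bb gg) = 1/32

LlBbGg gametes: LBG×1, LBg×1, LbG×1, Lbg×1, lBG×1, lBg×1, lbG×1, lbg×1
LlbbGg gametes: LbG×2, Lbg×2, lbG×2, lbg×2
LlBbGg×LlbbGg grid (8·8=64): LLBbGG=2 LLBbGg=4 LLBbgg=2 LLbbGG=2 LLbbGg=4 LLbbgg=2 LlBbGG=4 LlBbGg=8 LlBbgg=4 LlbbGG=4 LlbbGg=8 Llbbgg=4 llBbGG=2 llBbGg=4 llBbgg=2 llbbGG=2 llbbGg=4 llbbgg=2
ll bb gg hits 2/64; gcd=2; 2÷2/64÷2 = 1/32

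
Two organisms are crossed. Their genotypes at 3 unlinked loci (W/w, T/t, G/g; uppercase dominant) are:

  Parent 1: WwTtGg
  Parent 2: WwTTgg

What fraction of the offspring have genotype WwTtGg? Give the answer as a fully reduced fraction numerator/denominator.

P(WwTtGg) = 1/8

WwTtGg gametes: WTG×1, WTg×1, WtG×1, Wtg×1, wTG×1, wTg×1, wtG×1, wtg×1
WwTTgg gametes: WTg×4, wTg×4
WwTtGg×WwTTgg grid (8·8=64): WWTTGg=4 WWTTgg=4 WWTtGg=4 WWTtgg=4 WwTTGg=8 WwTTgg=8 WwTtGg=8 WwTtgg=8 wwTTGg=4 wwTTgg=4 wwTtGg=4 wwTtgg=4
WwTtGg hits 8/64; gcd=8; 8÷8/64÷8 = 1/8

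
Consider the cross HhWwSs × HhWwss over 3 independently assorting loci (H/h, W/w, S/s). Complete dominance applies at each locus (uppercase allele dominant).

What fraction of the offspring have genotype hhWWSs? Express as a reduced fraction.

P(hhWWSs) = 1/32

HhWwSs gametes: HWS×1, HWs×1, HwS×1, Hws×1, hWS×1, hWs×1, hwS×1, hws×1
HhWwss gametes: HWs×2, Hws×2, hWs×2, hws×2
HhWwSs×HhWwss grid (8·8=64): HHWWSs=2 HHWWss=2 HHWwSs=4 HHWwss=4 HHwwSs=2 HHwwss=2 HhWWSs=4 HhWWss=4 HhWwSs=8 HhWwss=8 HhwwSs=4 Hhwwss=4 hhWWSs=2 hhWWss=2 hhWwSs=4 hhWwss=4 hhwwSs=2 hhwwss=2
hhWWSs hits 2/64; gcd=2; 2÷2/64÷2 = 1/32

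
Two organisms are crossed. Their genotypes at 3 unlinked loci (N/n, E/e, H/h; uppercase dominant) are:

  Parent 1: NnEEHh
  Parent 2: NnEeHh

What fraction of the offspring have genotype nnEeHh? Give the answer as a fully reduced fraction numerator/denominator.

P(nnEeHh) = 1/16

NnEEHh gametes: NEH×2, NEh×2, nEH×2, nEh×2
NnEeHh gametes: NEH×1, NEh×1, NeH×1, Neh×1, nEH×1, nEh×1, neH×1, neh×1
NnEEHh×NnEeHh grid (8·8=64): NNEEHH=2 NNEEHh=4 NNEEhh=2 NNEeHH=2 NNEeHh=4 NNEehh=2 NnEEHH=4 NnEEHh=8 NnEEhh=4 NnEeHH=4 NnEeHh=8 NnEehh=4 nnEEHH=2 nnEEHh=4 nnEEhh=2 nnEeHH=2 nnEeHh=4 nnEehh=2
nnEeHh hits 4/64; gcd=4; 4÷4/64÷4 = 1/16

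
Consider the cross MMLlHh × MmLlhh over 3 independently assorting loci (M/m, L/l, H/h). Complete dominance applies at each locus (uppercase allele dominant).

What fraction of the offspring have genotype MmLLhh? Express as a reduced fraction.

P(MmLLhh) = 1/16

MMLlHh gametes: MLH×2, MLh×2, MlH×2, Mlh×2
MmLlhh gametes: MLh×2, Mlh×2, mLh×2, mlh×2
MMLlHh×MmLlhh grid (8·8=64): MMLLHh=4 MMLLhh=4 MMLlHh=8 MMLlhh=8 MMllHh=4 MMllhh=4 MmLLHh=4 MmLLhh=4 MmLlHh=8 MmLlhh=8 MmllHh=4 Mmllhh=4
MmLLhh hits 4/64; gcd=4; 4÷4/64÷4 = 1/16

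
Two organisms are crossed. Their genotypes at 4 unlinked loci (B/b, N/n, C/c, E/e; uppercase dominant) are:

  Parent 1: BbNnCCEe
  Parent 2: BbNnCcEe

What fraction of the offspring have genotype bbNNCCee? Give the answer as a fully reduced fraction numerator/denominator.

P(bbNNCCee) = 1/128

BbNnCCEe gametes: BNCE×2, BNCe×2, BnCE×2, BnCe×2, bNCE×2, bNCe×2, bnCE×2, bnCe×2
BbNnCcEe gametes: BNCE×1, BNCe×1, BNcE×1, BNce×1, BnCE×1, BnCe×1, BncE×1, Bnce×1, bNCE×1, bNCe×1, bNcE×1, bNce×1, bnCE×1, bnCe×1, bncE×1, bnce×1
BbNnCCEe×BbNnCcEe grid (16·16=256): BBNNCCEE=2 BBNNCCEe=4 BBNNCCee=2 BBNNCcEE=2 BBNNCcEe=4 BBNNCcee=2 BBNnCCEE=4 BBNnCCEe=8 BBNnCCee=4 BBNnCcEE=4 BBNnCcEe=8 BBNnCcee=4 BBnnCCEE=2 BBnnCCEe=4 BBnnCCee=2 BBnnCcEE=2 BBnnCcEe=4 BBnnCcee=2 BbNNCCEE=4 BbNNCCEe=8 BbNNCCee=4 BbNNCcEE=4 BbNNCcEe=8 BbNNCcee=4 BbNnCCEE=8 BbNnCCEe=16 BbNnCCee=8 BbNnCcEE=8 BbNnCcEe=16 BbNnCcee=8 BbnnCCEE=4 BbnnCCEe=8 BbnnCCee=4 BbnnCcEE=4 BbnnCcEe=8 BbnnCcee=4 bbNNCCEE=2 bbNNCCEe=4 bbNNCCee=2 bbNNCcEE=2 bbNNCcEe=4 bbNNCcee=2 bbNnCCEE=4 bbNnCCEe=8 bbNnCCee=4 bbNnCcEE=4 bbNnCcEe=8 bbNnCcee=4 bbnnCCEE=2 bbnnCCEe=4 bbnnCCee=2 bbnnCcEE=2 bbnnCcEe=4 bbnnCcee=2
bbNNCCee hits 2/256; gcd=2; 2÷2/256÷2 = 1/128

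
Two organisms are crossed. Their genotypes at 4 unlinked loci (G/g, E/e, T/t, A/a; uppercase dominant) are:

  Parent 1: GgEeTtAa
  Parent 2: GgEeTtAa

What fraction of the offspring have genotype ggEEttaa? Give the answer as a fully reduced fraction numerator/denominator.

GgEeTtAa gametes: GETA×1, GETa×1, GEtA×1, GEta×1, GeTA×1, GeTa×1, GetA×1, Geta×1, gETA×1, gETa×1, gEtA×1, gEta×1, geTA×1, geTa×1, getA×1, geta×1
GgEeTtAa gametes: GETA×1, GETa×1, GEtA×1, GEta×1, GeTA×1, GeTa×1, GetA×1, Geta×1, gETA×1, gETa×1, gEtA×1, gEta×1, geTA×1, geTa×1, getA×1, geta×1
GgEeTtAa×GgEeTtAa grid (16·16=256): GGEETTAA=1 GGEETTAa=2 GGEETTaa=1 GGEETtAA=2 GGEETtAa=4 GGEETtaa=2 GGEEttAA=1 GGEEttAa=2 GGEEttaa=1 GGEeTTAA=2 GGEeTTAa=4 GGEeTTaa=2 GGEeTtAA=4 GGEeTtAa=8 GGEeTtaa=4 GGEettAA=2 GGEettAa=4 GGEettaa=2 GGeeTTAA=1 GGeeTTAa=2 GGeeTTaa=1 GGeeTtAA=2 GGeeTtAa=4 GGeeTtaa=2 GGeettAA=1 GGeettAa=2 GGeettaa=1 GgEETTAA=2 GgEETTAa=4 GgEETTaa=2 GgEETtAA=4 GgEETtAa=8 GgEETtaa=4 GgEEttAA=2 GgEEttAa=4 GgEEttaa=2 GgEeTTAA=4 GgEeTTAa=8 GgEeTTaa=4 GgEeTtAA=8 GgEeTtAa=16 GgEeTtaa=8 GgEettAA=4 GgEettAa=8 GgEettaa=4 GgeeTTAA=2 GgeeTTAa=4 GgeeTTaa=2 GgeeTtAA=4 GgeeTtAa=8 GgeeTtaa=4 GgeettAA=2 GgeettAa=4 Ggeettaa=2 ggEETTAA=1 ggEETTAa=2 ggEETTaa=1 ggEETtAA=2 ggEETtAa=4 ggEETtaa=2 ggEEttAA=1 ggEEttAa=2 ggEEttaa=1 ggEeTTAA=2 ggEeTTAa=4 ggEeTTaa=2 ggEeTtAA=4 ggEeTtAa=8 ggEeTtaa=4 ggEettAA=2 ggEettAa=4 ggEettaa=2 ggeeTTAA=1 ggeeTTAa=2 ggeeTTaa=1 ggeeTtAA=2 ggeeTtAa=4 ggeeTtaa=2 ggeettAA=1 ggeettAa=2 ggeettaa=1
ggEEttaa hits 1/256; gcd=1; 1÷1/256÷1 = 1/256

P(ggEEttaa) = 1/256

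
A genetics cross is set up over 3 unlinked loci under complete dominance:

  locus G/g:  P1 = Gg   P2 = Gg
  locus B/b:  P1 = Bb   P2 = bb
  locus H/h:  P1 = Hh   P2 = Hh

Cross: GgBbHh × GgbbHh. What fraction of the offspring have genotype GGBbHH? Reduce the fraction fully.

P(GGBbHH) = 1/32

GgBbHh gametes: GBH×1, GBh×1, GbH×1, Gbh×1, gBH×1, gBh×1, gbH×1, gbh×1
GgbbHh gametes: GbH×2, Gbh×2, gbH×2, gbh×2
GgBbHh×GgbbHh grid (8·8=64): GGBbHH=2 GGBbHh=4 GGBbhh=2 GGbbHH=2 GGbbHh=4 GGbbhh=2 GgBbHH=4 GgBbHh=8 GgBbhh=4 GgbbHH=4 GgbbHh=8 Ggbbhh=4 ggBbHH=2 ggBbHh=4 ggBbhh=2 ggbbHH=2 ggbbHh=4 ggbbhh=2
GGBbHH hits 2/64; gcd=2; 2÷2/64÷2 = 1/32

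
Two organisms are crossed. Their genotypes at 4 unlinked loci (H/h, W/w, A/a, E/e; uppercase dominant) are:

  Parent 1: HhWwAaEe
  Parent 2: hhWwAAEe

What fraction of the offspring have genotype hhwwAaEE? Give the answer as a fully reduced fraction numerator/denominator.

P(hhwwAaEE) = 1/64

HhWwAaEe gametes: HWAE×1, HWAe×1, HWaE×1, HWae×1, HwAE×1, HwAe×1, HwaE×1, Hwae×1, hWAE×1, hWAe×1, hWaE×1, hWae×1, hwAE×1, hwAe×1, hwaE×1, hwae×1
hhWwAAEe gametes: hWAE×4, hWAe×4, hwAE×4, hwAe×4
HhWwAaEe×hhWwAAEe grid (16·16=256): HhWWAAEE=4 HhWWAAEe=8 HhWWAAee=4 HhWWAaEE=4 HhWWAaEe=8 HhWWAaee=4 HhWwAAEE=8 HhWwAAEe=16 HhWwAAee=8 HhWwAaEE=8 HhWwAaEe=16 HhWwAaee=8 HhwwAAEE=4 HhwwAAEe=8 HhwwAAee=4 HhwwAaEE=4 HhwwAaEe=8 HhwwAaee=4 hhWWAAEE=4 hhWWAAEe=8 hhWWAAee=4 hhWWAaEE=4 hhWWAaEe=8 hhWWAaee=4 hhWwAAEE=8 hhWwAAEe=16 hhWwAAee=8 hhWwAaEE=8 hhWwAaEe=16 hhWwAaee=8 hhwwAAEE=4 hhwwAAEe=8 hhwwAAee=4 hhwwAaEE=4 hhwwAaEe=8 hhwwAaee=4
hhwwAaEE hits 4/256; gcd=4; 4÷4/256÷4 = 1/64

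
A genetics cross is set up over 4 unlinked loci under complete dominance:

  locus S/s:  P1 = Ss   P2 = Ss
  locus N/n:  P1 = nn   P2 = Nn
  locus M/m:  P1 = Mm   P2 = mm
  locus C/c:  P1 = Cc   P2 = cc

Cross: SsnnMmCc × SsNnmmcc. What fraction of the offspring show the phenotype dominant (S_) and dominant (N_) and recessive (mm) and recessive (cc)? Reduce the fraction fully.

SsnnMmCc gametes: SnMC×2, SnMc×2, SnmC×2, Snmc×2, snMC×2, snMc×2, snmC×2, snmc×2
SsNnmmcc gametes: SNmc×4, Snmc×4, sNmc×4, snmc×4
SsnnMmCc×SsNnmmcc grid (16·16=256): SSNnMmCc=8 SSNnMmcc=8 SSNnmmCc=8 SSNnmmcc=8 SSnnMmCc=8 SSnnMmcc=8 SSnnmmCc=8 SSnnmmcc=8 SsNnMmCc=16 SsNnMmcc=16 SsNnmmCc=16 SsNnmmcc=16 SsnnMmCc=16 SsnnMmcc=16 SsnnmmCc=16 Ssnnmmcc=16 ssNnMmCc=8 ssNnMmcc=8 ssNnmmCc=8 ssNnmmcc=8 ssnnMmCc=8 ssnnMmcc=8 ssnnmmCc=8 ssnnmmcc=8
S_ N_ mm cc hits 24/256; gcd=8; 24÷8/256÷8 = 3/32

P(S_ N_ mm cc) = 3/32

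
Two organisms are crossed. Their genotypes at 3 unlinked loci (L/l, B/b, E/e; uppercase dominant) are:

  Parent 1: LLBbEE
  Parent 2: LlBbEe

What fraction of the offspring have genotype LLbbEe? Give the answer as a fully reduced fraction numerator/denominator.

P(LLbbEe) = 1/16

LLBbEE gametes: LBE×4, LbE×4
LlBbEe gametes: LBE×1, LBe×1, LbE×1, Lbe×1, lBE×1, lBe×1, lbE×1, lbe×1
LLBbEE×LlBbEe grid (8·8=64): LLBBEE=4 LLBBEe=4 LLBbEE=8 LLBbEe=8 LLbbEE=4 LLbbEe=4 LlBBEE=4 LlBBEe=4 LlBbEE=8 LlBbEe=8 LlbbEE=4 LlbbEe=4
LLbbEe hits 4/64; gcd=4; 4÷4/64÷4 = 1/16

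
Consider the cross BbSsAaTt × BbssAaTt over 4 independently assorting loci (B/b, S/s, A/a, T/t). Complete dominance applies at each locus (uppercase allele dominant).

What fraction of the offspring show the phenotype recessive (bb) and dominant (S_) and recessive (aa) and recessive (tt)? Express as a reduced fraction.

BbSsAaTt gametes: BSAT×1, BSAt×1, BSaT×1, BSat×1, BsAT×1, BsAt×1, BsaT×1, Bsat×1, bSAT×1, bSAt×1, bSaT×1, bSat×1, bsAT×1, bsAt×1, bsaT×1, bsat×1
BbssAaTt gametes: BsAT×2, BsAt×2, BsaT×2, Bsat×2, bsAT×2, bsAt×2, bsaT×2, bsat×2
BbSsAaTt×BbssAaTt grid (16·16=256): BBSsAATT=2 BBSsAATt=4 BBSsAAtt=2 BBSsAaTT=4 BBSsAaTt=8 BBSsAatt=4 BBSsaaTT=2 BBSsaaTt=4 BBSsaatt=2 BBssAATT=2 BBssAATt=4 BBssAAtt=2 BBssAaTT=4 BBssAaTt=8 BBssAatt=4 BBssaaTT=2 BBssaaTt=4 BBssaatt=2 BbSsAATT=4 BbSsAATt=8 BbSsAAtt=4 BbSsAaTT=8 BbSsAaTt=16 BbSsAatt=8 BbSsaaTT=4 BbSsaaTt=8 BbSsaatt=4 BbssAATT=4 BbssAATt=8 BbssAAtt=4 BbssAaTT=8 BbssAaTt=16 BbssAatt=8 BbssaaTT=4 BbssaaTt=8 Bbssaatt=4 bbSsAATT=2 bbSsAATt=4 bbSsAAtt=2 bbSsAaTT=4 bbSsAaTt=8 bbSsAatt=4 bbSsaaTT=2 bbSsaaTt=4 bbSsaatt=2 bbssAATT=2 bbssAATt=4 bbssAAtt=2 bbssAaTT=4 bbssAaTt=8 bbssAatt=4 bbssaaTT=2 bbssaaTt=4 bbssaatt=2
bb S_ aa tt hits 2/256; gcd=2; 2÷2/256÷2 = 1/128

P(bb S_ aa tt) = 1/128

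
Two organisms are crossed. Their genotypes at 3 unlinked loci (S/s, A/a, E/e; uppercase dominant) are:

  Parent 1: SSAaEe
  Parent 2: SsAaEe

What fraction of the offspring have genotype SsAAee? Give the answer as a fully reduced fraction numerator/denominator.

P(SsAAee) = 1/32

SSAaEe gametes: SAE×2, SAe×2, SaE×2, Sae×2
SsAaEe gametes: SAE×1, SAe×1, SaE×1, Sae×1, sAE×1, sAe×1, saE×1, sae×1
SSAaEe×SsAaEe grid (8·8=64): SSAAEE=2 SSAAEe=4 SSAAee=2 SSAaEE=4 SSAaEe=8 SSAaee=4 SSaaEE=2 SSaaEe=4 SSaaee=2 SsAAEE=2 SsAAEe=4 SsAAee=2 SsAaEE=4 SsAaEe=8 SsAaee=4 SsaaEE=2 SsaaEe=4 Ssaaee=2
SsAAee hits 2/64; gcd=2; 2÷2/64÷2 = 1/32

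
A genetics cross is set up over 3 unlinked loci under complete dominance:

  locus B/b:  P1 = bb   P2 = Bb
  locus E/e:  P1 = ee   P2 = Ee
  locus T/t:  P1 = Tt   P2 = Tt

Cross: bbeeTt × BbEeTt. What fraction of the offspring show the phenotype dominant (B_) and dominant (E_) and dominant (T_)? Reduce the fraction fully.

P(B_ E_ T_) = 3/16

bbeeTt gametes: beT×4, bet×4
BbEeTt gametes: BET×1, BEt×1, BeT×1, Bet×1, bET×1, bEt×1, beT×1, bet×1
bbeeTt×BbEeTt grid (8·8=64): BbEeTT=4 BbEeTt=8 BbEett=4 BbeeTT=4 BbeeTt=8 Bbeett=4 bbEeTT=4 bbEeTt=8 bbEett=4 bbeeTT=4 bbeeTt=8 bbeett=4
B_ E_ T_ hits 12/64; gcd=4; 12÷4/64÷4 = 3/16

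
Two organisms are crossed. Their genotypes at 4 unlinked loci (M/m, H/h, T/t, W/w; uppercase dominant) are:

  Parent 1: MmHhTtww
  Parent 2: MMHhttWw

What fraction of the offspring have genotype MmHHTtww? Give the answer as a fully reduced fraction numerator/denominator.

MmHhTtww gametes: MHTw×2, MHtw×2, MhTw×2, Mhtw×2, mHTw×2, mHtw×2, mhTw×2, mhtw×2
MMHhttWw gametes: MHtW×4, MHtw×4, MhtW×4, Mhtw×4
MmHhTtww×MMHhttWw grid (16·16=256): MMHHTtWw=8 MMHHTtww=8 MMHHttWw=8 MMHHttww=8 MMHhTtWw=16 MMHhTtww=16 MMHhttWw=16 MMHhttww=16 MMhhTtWw=8 MMhhTtww=8 MMhhttWw=8 MMhhttww=8 MmHHTtWw=8 MmHHTtww=8 MmHHttWw=8 MmHHttww=8 MmHhTtWw=16 MmHhTtww=16 MmHhttWw=16 MmHhttww=16 MmhhTtWw=8 MmhhTtww=8 MmhhttWw=8 Mmhhttww=8
MmHHTtww hits 8/256; gcd=8; 8÷8/256÷8 = 1/32

P(MmHHTtww) = 1/32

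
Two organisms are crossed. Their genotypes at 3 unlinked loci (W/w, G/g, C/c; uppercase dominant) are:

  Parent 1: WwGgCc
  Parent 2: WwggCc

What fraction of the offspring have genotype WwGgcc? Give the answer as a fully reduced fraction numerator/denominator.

P(WwGgcc) = 1/16

WwGgCc gametes: WGC×1, WGc×1, WgC×1, Wgc×1, wGC×1, wGc×1, wgC×1, wgc×1
WwggCc gametes: WgC×2, Wgc×2, wgC×2, wgc×2
WwGgCc×WwggCc grid (8·8=64): WWGgCC=2 WWGgCc=4 WWGgcc=2 WWggCC=2 WWggCc=4 WWggcc=2 WwGgCC=4 WwGgCc=8 WwGgcc=4 WwggCC=4 WwggCc=8 Wwggcc=4 wwGgCC=2 wwGgCc=4 wwGgcc=2 wwggCC=2 wwggCc=4 wwggcc=2
WwGgcc hits 4/64; gcd=4; 4÷4/64÷4 = 1/16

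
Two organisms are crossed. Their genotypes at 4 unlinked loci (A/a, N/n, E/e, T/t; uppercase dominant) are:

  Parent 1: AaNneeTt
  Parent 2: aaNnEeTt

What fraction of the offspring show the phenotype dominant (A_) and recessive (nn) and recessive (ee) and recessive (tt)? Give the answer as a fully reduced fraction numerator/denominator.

AaNneeTt gametes: ANeT×2, ANet×2, AneT×2, Anet×2, aNeT×2, aNet×2, aneT×2, anet×2
aaNnEeTt gametes: aNET×2, aNEt×2, aNeT×2, aNet×2, anET×2, anEt×2, aneT×2, anet×2
AaNneeTt×aaNnEeTt grid (16·16=256): AaNNEeTT=4 AaNNEeTt=8 AaNNEett=4 AaNNeeTT=4 AaNNeeTt=8 AaNNeett=4 AaNnEeTT=8 AaNnEeTt=16 AaNnEett=8 AaNneeTT=8 AaNneeTt=16 AaNneett=8 AannEeTT=4 AannEeTt=8 AannEett=4 AanneeTT=4 AanneeTt=8 Aanneett=4 aaNNEeTT=4 aaNNEeTt=8 aaNNEett=4 aaNNeeTT=4 aaNNeeTt=8 aaNNeett=4 aaNnEeTT=8 aaNnEeTt=16 aaNnEett=8 aaNneeTT=8 aaNneeTt=16 aaNneett=8 aannEeTT=4 aannEeTt=8 aannEett=4 aanneeTT=4 aanneeTt=8 aanneett=4
A_ nn ee tt hits 4/256; gcd=4; 4÷4/256÷4 = 1/64

P(A_ nn ee tt) = 1/64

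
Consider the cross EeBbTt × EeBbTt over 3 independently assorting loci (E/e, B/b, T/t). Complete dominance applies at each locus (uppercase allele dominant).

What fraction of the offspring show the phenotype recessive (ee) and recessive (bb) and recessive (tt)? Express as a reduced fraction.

P(ee bb tt) = 1/64

EeBbTt gametes: EBT×1, EBt×1, EbT×1, Ebt×1, eBT×1, eBt×1, ebT×1, ebt×1
EeBbTt gametes: EBT×1, EBt×1, EbT×1, Ebt×1, eBT×1, eBt×1, ebT×1, ebt×1
EeBbTt×EeBbTt grid (8·8=64): EEBBTT=1 EEBBTt=2 EEBBtt=1 EEBbTT=2 EEBbTt=4 EEBbtt=2 EEbbTT=1 EEbbTt=2 EEbbtt=1 EeBBTT=2 EeBBTt=4 EeBBtt=2 EeBbTT=4 EeBbTt=8 EeBbtt=4 EebbTT=2 EebbTt=4 Eebbtt=2 eeBBTT=1 eeBBTt=2 eeBBtt=1 eeBbTT=2 eeBbTt=4 eeBbtt=2 eebbTT=1 eebbTt=2 eebbtt=1
ee bb tt hits 1/64; gcd=1; 1÷1/64÷1 = 1/64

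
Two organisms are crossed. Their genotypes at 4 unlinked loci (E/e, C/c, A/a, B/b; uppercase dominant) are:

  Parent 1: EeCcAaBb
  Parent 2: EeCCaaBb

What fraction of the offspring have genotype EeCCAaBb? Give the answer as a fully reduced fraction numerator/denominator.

P(EeCCAaBb) = 1/16

EeCcAaBb gametes: ECAB×1, ECAb×1, ECaB×1, ECab×1, EcAB×1, EcAb×1, EcaB×1, Ecab×1, eCAB×1, eCAb×1, eCaB×1, eCab×1, ecAB×1, ecAb×1, ecaB×1, ecab×1
EeCCaaBb gametes: ECaB×4, ECab×4, eCaB×4, eCab×4
EeCcAaBb×EeCCaaBb grid (16·16=256): EECCAaBB=4 EECCAaBb=8 EECCAabb=4 EECCaaBB=4 EECCaaBb=8 EECCaabb=4 EECcAaBB=4 EECcAaBb=8 EECcAabb=4 EECcaaBB=4 EECcaaBb=8 EECcaabb=4 EeCCAaBB=8 EeCCAaBb=16 EeCCAabb=8 EeCCaaBB=8 EeCCaaBb=16 EeCCaabb=8 EeCcAaBB=8 EeCcAaBb=16 EeCcAabb=8 EeCcaaBB=8 EeCcaaBb=16 EeCcaabb=8 eeCCAaBB=4 eeCCAaBb=8 eeCCAabb=4 eeCCaaBB=4 eeCCaaBb=8 eeCCaabb=4 eeCcAaBB=4 eeCcAaBb=8 eeCcAabb=4 eeCcaaBB=4 eeCcaaBb=8 eeCcaabb=4
EeCCAaBb hits 16/256; gcd=16; 16÷16/256÷16 = 1/16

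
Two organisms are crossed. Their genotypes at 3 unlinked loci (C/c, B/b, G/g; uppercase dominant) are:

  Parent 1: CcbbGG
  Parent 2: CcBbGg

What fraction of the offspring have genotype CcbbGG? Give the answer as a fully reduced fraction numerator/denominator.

CcbbGG gametes: CbG×4, cbG×4
CcBbGg gametes: CBG×1, CBg×1, CbG×1, Cbg×1, cBG×1, cBg×1, cbG×1, cbg×1
CcbbGG×CcBbGg grid (8·8=64): CCBbGG=4 CCBbGg=4 CCbbGG=4 CCbbGg=4 CcBbGG=8 CcBbGg=8 CcbbGG=8 CcbbGg=8 ccBbGG=4 ccBbGg=4 ccbbGG=4 ccbbGg=4
CcbbGG hits 8/64; gcd=8; 8÷8/64÷8 = 1/8

P(CcbbGG) = 1/8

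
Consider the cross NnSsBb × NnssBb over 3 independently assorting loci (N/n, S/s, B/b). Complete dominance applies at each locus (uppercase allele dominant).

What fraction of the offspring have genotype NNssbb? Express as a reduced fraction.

NnSsBb gametes: NSB×1, NSb×1, NsB×1, Nsb×1, nSB×1, nSb×1, nsB×1, nsb×1
NnssBb gametes: NsB×2, Nsb×2, nsB×2, nsb×2
NnSsBb×NnssBb grid (8·8=64): NNSsBB=2 NNSsBb=4 NNSsbb=2 NNssBB=2 NNssBb=4 NNssbb=2 NnSsBB=4 NnSsBb=8 NnSsbb=4 NnssBB=4 NnssBb=8 Nnssbb=4 nnSsBB=2 nnSsBb=4 nnSsbb=2 nnssBB=2 nnssBb=4 nnssbb=2
NNssbb hits 2/64; gcd=2; 2÷2/64÷2 = 1/32

P(NNssbb) = 1/32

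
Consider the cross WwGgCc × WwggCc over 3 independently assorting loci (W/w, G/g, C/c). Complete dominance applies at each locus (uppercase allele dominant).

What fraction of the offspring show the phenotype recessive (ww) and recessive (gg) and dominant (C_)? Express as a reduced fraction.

P(ww gg C_) = 3/32

WwGgCc gametes: WGC×1, WGc×1, WgC×1, Wgc×1, wGC×1, wGc×1, wgC×1, wgc×1
WwggCc gametes: WgC×2, Wgc×2, wgC×2, wgc×2
WwGgCc×WwggCc grid (8·8=64): WWGgCC=2 WWGgCc=4 WWGgcc=2 WWggCC=2 WWggCc=4 WWggcc=2 WwGgCC=4 WwGgCc=8 WwGgcc=4 WwggCC=4 WwggCc=8 Wwggcc=4 wwGgCC=2 wwGgCc=4 wwGgcc=2 wwggCC=2 wwggCc=4 wwggcc=2
ww gg C_ hits 6/64; gcd=2; 6÷2/64÷2 = 3/32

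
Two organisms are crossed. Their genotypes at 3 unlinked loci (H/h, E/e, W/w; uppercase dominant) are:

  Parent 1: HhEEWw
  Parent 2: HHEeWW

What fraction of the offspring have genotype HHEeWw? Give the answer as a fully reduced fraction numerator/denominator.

HhEEWw gametes: HEW×2, HEw×2, hEW×2, hEw×2
HHEeWW gametes: HEW×4, HeW×4
HhEEWw×HHEeWW grid (8·8=64): HHEEWW=8 HHEEWw=8 HHEeWW=8 HHEeWw=8 HhEEWW=8 HhEEWw=8 HhEeWW=8 HhEeWw=8
HHEeWw hits 8/64; gcd=8; 8÷8/64÷8 = 1/8

P(HHEeWw) = 1/8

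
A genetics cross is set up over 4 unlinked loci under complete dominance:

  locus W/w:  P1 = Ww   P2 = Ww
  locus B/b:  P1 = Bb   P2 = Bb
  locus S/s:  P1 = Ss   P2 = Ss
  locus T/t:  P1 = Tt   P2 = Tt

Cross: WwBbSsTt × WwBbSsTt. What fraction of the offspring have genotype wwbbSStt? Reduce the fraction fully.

WwBbSsTt gametes: WBST×1, WBSt×1, WBsT×1, WBst×1, WbST×1, WbSt×1, WbsT×1, Wbst×1, wBST×1, wBSt×1, wBsT×1, wBst×1, wbST×1, wbSt×1, wbsT×1, wbst×1
WwBbSsTt gametes: WBST×1, WBSt×1, WBsT×1, WBst×1, WbST×1, WbSt×1, WbsT×1, Wbst×1, wBST×1, wBSt×1, wBsT×1, wBst×1, wbST×1, wbSt×1, wbsT×1, wbst×1
WwBbSsTt×WwBbSsTt grid (16·16=256): WWBBSSTT=1 WWBBSSTt=2 WWBBSStt=1 WWBBSsTT=2 WWBBSsTt=4 WWBBSstt=2 WWBBssTT=1 WWBBssTt=2 WWBBsstt=1 WWBbSSTT=2 WWBbSSTt=4 WWBbSStt=2 WWBbSsTT=4 WWBbSsTt=8 WWBbSstt=4 WWBbssTT=2 WWBbssTt=4 WWBbsstt=2 WWbbSSTT=1 WWbbSSTt=2 WWbbSStt=1 WWbbSsTT=2 WWbbSsTt=4 WWbbSstt=2 WWbbssTT=1 WWbbssTt=2 WWbbsstt=1 WwBBSSTT=2 WwBBSSTt=4 WwBBSStt=2 WwBBSsTT=4 WwBBSsTt=8 WwBBSstt=4 WwBBssTT=2 WwBBssTt=4 WwBBsstt=2 WwBbSSTT=4 WwBbSSTt=8 WwBbSStt=4 WwBbSsTT=8 WwBbSsTt=16 WwBbSstt=8 WwBbssTT=4 WwBbssTt=8 WwBbsstt=4 WwbbSSTT=2 WwbbSSTt=4 WwbbSStt=2 WwbbSsTT=4 WwbbSsTt=8 WwbbSstt=4 WwbbssTT=2 WwbbssTt=4 Wwbbsstt=2 wwBBSSTT=1 wwBBSSTt=2 wwBBSStt=1 wwBBSsTT=2 wwBBSsTt=4 wwBBSstt=2 wwBBssTT=1 wwBBssTt=2 wwBBsstt=1 wwBbSSTT=2 wwBbSSTt=4 wwBbSStt=2 wwBbSsTT=4 wwBbSsTt=8 wwBbSstt=4 wwBbssTT=2 wwBbssTt=4 wwBbsstt=2 wwbbSSTT=1 wwbbSSTt=2 wwbbSStt=1 wwbbSsTT=2 wwbbSsTt=4 wwbbSstt=2 wwbbssTT=1 wwbbssTt=2 wwbbsstt=1
wwbbSStt hits 1/256; gcd=1; 1÷1/256÷1 = 1/256

P(wwbbSStt) = 1/256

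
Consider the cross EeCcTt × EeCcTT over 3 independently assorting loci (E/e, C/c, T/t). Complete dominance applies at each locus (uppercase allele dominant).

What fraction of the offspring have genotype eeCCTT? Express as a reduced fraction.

EeCcTt gametes: ECT×1, ECt×1, EcT×1, Ect×1, eCT×1, eCt×1, ecT×1, ect×1
EeCcTT gametes: ECT×2, EcT×2, eCT×2, ecT×2
EeCcTt×EeCcTT grid (8·8=64): EECCTT=2 EECCTt=2 EECcTT=4 EECcTt=4 EEccTT=2 EEccTt=2 EeCCTT=4 EeCCTt=4 EeCcTT=8 EeCcTt=8 EeccTT=4 EeccTt=4 eeCCTT=2 eeCCTt=2 eeCcTT=4 eeCcTt=4 eeccTT=2 eeccTt=2
eeCCTT hits 2/64; gcd=2; 2÷2/64÷2 = 1/32

P(eeCCTT) = 1/32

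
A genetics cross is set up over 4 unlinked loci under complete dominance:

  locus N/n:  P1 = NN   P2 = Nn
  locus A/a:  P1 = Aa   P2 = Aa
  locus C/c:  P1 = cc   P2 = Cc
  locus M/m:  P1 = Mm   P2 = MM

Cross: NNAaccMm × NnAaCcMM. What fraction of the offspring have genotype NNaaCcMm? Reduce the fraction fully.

P(NNaaCcMm) = 1/32

NNAaccMm gametes: NAcM×4, NAcm×4, NacM×4, Nacm×4
NnAaCcMM gametes: NACM×2, NAcM×2, NaCM×2, NacM×2, nACM×2, nAcM×2, naCM×2, nacM×2
NNAaccMm×NnAaCcMM grid (16·16=256): NNAACcMM=8 NNAACcMm=8 NNAAccMM=8 NNAAccMm=8 NNAaCcMM=16 NNAaCcMm=16 NNAaccMM=16 NNAaccMm=16 NNaaCcMM=8 NNaaCcMm=8 NNaaccMM=8 NNaaccMm=8 NnAACcMM=8 NnAACcMm=8 NnAAccMM=8 NnAAccMm=8 NnAaCcMM=16 NnAaCcMm=16 NnAaccMM=16 NnAaccMm=16 NnaaCcMM=8 NnaaCcMm=8 NnaaccMM=8 NnaaccMm=8
NNaaCcMm hits 8/256; gcd=8; 8÷8/256÷8 = 1/32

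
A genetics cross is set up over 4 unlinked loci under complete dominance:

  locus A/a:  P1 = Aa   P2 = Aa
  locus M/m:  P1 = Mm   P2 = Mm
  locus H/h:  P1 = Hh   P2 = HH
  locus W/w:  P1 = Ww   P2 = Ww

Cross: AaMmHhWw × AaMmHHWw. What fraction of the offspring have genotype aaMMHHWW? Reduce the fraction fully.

P(aaMMHHWW) = 1/128

AaMmHhWw gametes: AMHW×1, AMHw×1, AMhW×1, AMhw×1, AmHW×1, AmHw×1, AmhW×1, Amhw×1, aMHW×1, aMHw×1, aMhW×1, aMhw×1, amHW×1, amHw×1, amhW×1, amhw×1
AaMmHHWw gametes: AMHW×2, AMHw×2, AmHW×2, AmHw×2, aMHW×2, aMHw×2, amHW×2, amHw×2
AaMmHhWw×AaMmHHWw grid (16·16=256): AAMMHHWW=2 AAMMHHWw=4 AAMMHHww=2 AAMMHhWW=2 AAMMHhWw=4 AAMMHhww=2 AAMmHHWW=4 AAMmHHWw=8 AAMmHHww=4 AAMmHhWW=4 AAMmHhWw=8 AAMmHhww=4 AAmmHHWW=2 AAmmHHWw=4 AAmmHHww=2 AAmmHhWW=2 AAmmHhWw=4 AAmmHhww=2 AaMMHHWW=4 AaMMHHWw=8 AaMMHHww=4 AaMMHhWW=4 AaMMHhWw=8 AaMMHhww=4 AaMmHHWW=8 AaMmHHWw=16 AaMmHHww=8 AaMmHhWW=8 AaMmHhWw=16 AaMmHhww=8 AammHHWW=4 AammHHWw=8 AammHHww=4 AammHhWW=4 AammHhWw=8 AammHhww=4 aaMMHHWW=2 aaMMHHWw=4 aaMMHHww=2 aaMMHhWW=2 aaMMHhWw=4 aaMMHhww=2 aaMmHHWW=4 aaMmHHWw=8 aaMmHHww=4 aaMmHhWW=4 aaMmHhWw=8 aaMmHhww=4 aammHHWW=2 aammHHWw=4 aammHHww=2 aammHhWW=2 aammHhWw=4 aammHhww=2
aaMMHHWW hits 2/256; gcd=2; 2÷2/256÷2 = 1/128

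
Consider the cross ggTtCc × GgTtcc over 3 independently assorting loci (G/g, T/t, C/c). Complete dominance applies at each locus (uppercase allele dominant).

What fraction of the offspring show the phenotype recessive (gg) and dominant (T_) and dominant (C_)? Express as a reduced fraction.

ggTtCc gametes: gTC×2, gTc×2, gtC×2, gtc×2
GgTtcc gametes: GTc×2, Gtc×2, gTc×2, gtc×2
ggTtCc×GgTtcc grid (8·8=64): GgTTCc=4 GgTTcc=4 GgTtCc=8 GgTtcc=8 GgttCc=4 Ggttcc=4 ggTTCc=4 ggTTcc=4 ggTtCc=8 ggTtcc=8 ggttCc=4 ggttcc=4
gg T_ C_ hits 12/64; gcd=4; 12÷4/64÷4 = 3/16

P(gg T_ C_) = 3/16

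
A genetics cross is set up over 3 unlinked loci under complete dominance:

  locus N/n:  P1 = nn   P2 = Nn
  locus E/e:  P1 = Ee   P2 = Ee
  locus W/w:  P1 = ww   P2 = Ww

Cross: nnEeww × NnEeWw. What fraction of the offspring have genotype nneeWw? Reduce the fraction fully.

P(nneeWw) = 1/16

nnEeww gametes: nEw×4, new×4
NnEeWw gametes: NEW×1, NEw×1, NeW×1, New×1, nEW×1, nEw×1, neW×1, new×1
nnEeww×NnEeWw grid (8·8=64): NnEEWw=4 NnEEww=4 NnEeWw=8 NnEeww=8 NneeWw=4 Nneeww=4 nnEEWw=4 nnEEww=4 nnEeWw=8 nnEeww=8 nneeWw=4 nneeww=4
nneeWw hits 4/64; gcd=4; 4÷4/64÷4 = 1/16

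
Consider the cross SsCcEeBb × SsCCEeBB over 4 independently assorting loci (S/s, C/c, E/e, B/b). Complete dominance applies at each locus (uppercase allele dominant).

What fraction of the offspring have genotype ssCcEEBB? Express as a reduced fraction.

SsCcEeBb gametes: SCEB×1, SCEb×1, SCeB×1, SCeb×1, ScEB×1, ScEb×1, SceB×1, Sceb×1, sCEB×1, sCEb×1, sCeB×1, sCeb×1, scEB×1, scEb×1, sceB×1, sceb×1
SsCCEeBB gametes: SCEB×4, SCeB×4, sCEB×4, sCeB×4
SsCcEeBb×SsCCEeBB grid (16·16=256): SSCCEEBB=4 SSCCEEBb=4 SSCCEeBB=8 SSCCEeBb=8 SSCCeeBB=4 SSCCeeBb=4 SSCcEEBB=4 SSCcEEBb=4 SSCcEeBB=8 SSCcEeBb=8 SSCceeBB=4 SSCceeBb=4 SsCCEEBB=8 SsCCEEBb=8 SsCCEeBB=16 SsCCEeBb=16 SsCCeeBB=8 SsCCeeBb=8 SsCcEEBB=8 SsCcEEBb=8 SsCcEeBB=16 SsCcEeBb=16 SsCceeBB=8 SsCceeBb=8 ssCCEEBB=4 ssCCEEBb=4 ssCCEeBB=8 ssCCEeBb=8 ssCCeeBB=4 ssCCeeBb=4 ssCcEEBB=4 ssCcEEBb=4 ssCcEeBB=8 ssCcEeBb=8 ssCceeBB=4 ssCceeBb=4
ssCcEEBB hits 4/256; gcd=4; 4÷4/256÷4 = 1/64

P(ssCcEEBB) = 1/64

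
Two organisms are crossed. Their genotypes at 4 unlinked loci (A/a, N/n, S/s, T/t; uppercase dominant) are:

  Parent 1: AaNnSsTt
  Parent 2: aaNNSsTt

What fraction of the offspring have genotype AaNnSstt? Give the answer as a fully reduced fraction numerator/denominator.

AaNnSsTt gametes: ANST×1, ANSt×1, ANsT×1, ANst×1, AnST×1, AnSt×1, AnsT×1, Anst×1, aNST×1, aNSt×1, aNsT×1, aNst×1, anST×1, anSt×1, ansT×1, anst×1
aaNNSsTt gametes: aNST×4, aNSt×4, aNsT×4, aNst×4
AaNnSsTt×aaNNSsTt grid (16·16=256): AaNNSSTT=4 AaNNSSTt=8 AaNNSStt=4 AaNNSsTT=8 AaNNSsTt=16 AaNNSstt=8 AaNNssTT=4 AaNNssTt=8 AaNNsstt=4 AaNnSSTT=4 AaNnSSTt=8 AaNnSStt=4 AaNnSsTT=8 AaNnSsTt=16 AaNnSstt=8 AaNnssTT=4 AaNnssTt=8 AaNnsstt=4 aaNNSSTT=4 aaNNSSTt=8 aaNNSStt=4 aaNNSsTT=8 aaNNSsTt=16 aaNNSstt=8 aaNNssTT=4 aaNNssTt=8 aaNNsstt=4 aaNnSSTT=4 aaNnSSTt=8 aaNnSStt=4 aaNnSsTT=8 aaNnSsTt=16 aaNnSstt=8 aaNnssTT=4 aaNnssTt=8 aaNnsstt=4
AaNnSstt hits 8/256; gcd=8; 8÷8/256÷8 = 1/32

P(AaNnSstt) = 1/32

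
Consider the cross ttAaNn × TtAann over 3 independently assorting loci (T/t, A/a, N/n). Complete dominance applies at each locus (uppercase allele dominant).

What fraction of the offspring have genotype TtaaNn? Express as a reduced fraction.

P(TtaaNn) = 1/16

ttAaNn gametes: tAN×2, tAn×2, taN×2, tan×2
TtAann gametes: TAn×2, Tan×2, tAn×2, tan×2
ttAaNn×TtAann grid (8·8=64): TtAANn=4 TtAAnn=4 TtAaNn=8 TtAann=8 TtaaNn=4 Ttaann=4 ttAANn=4 ttAAnn=4 ttAaNn=8 ttAann=8 ttaaNn=4 ttaann=4
TtaaNn hits 4/64; gcd=4; 4÷4/64÷4 = 1/16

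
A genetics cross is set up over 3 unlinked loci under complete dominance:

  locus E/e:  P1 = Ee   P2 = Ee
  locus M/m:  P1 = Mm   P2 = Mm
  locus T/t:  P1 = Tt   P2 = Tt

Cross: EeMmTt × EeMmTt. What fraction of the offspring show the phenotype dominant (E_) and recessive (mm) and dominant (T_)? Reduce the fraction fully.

EeMmTt gametes: EMT×1, EMt×1, EmT×1, Emt×1, eMT×1, eMt×1, emT×1, emt×1
EeMmTt gametes: EMT×1, EMt×1, EmT×1, Emt×1, eMT×1, eMt×1, emT×1, emt×1
EeMmTt×EeMmTt grid (8·8=64): EEMMTT=1 EEMMTt=2 EEMMtt=1 EEMmTT=2 EEMmTt=4 EEMmtt=2 EEmmTT=1 EEmmTt=2 EEmmtt=1 EeMMTT=2 EeMMTt=4 EeMMtt=2 EeMmTT=4 EeMmTt=8 EeMmtt=4 EemmTT=2 EemmTt=4 Eemmtt=2 eeMMTT=1 eeMMTt=2 eeMMtt=1 eeMmTT=2 eeMmTt=4 eeMmtt=2 eemmTT=1 eemmTt=2 eemmtt=1
E_ mm T_ hits 9/64; gcd=1; 9÷1/64÷1 = 9/64

P(E_ mm T_) = 9/64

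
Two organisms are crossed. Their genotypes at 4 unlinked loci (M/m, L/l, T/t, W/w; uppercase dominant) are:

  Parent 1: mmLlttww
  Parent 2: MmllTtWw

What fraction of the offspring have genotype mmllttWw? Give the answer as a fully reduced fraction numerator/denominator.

P(mmllttWw) = 1/16

mmLlttww gametes: mLtw×8, mltw×8
MmllTtWw gametes: MlTW×2, MlTw×2, MltW×2, Mltw×2, mlTW×2, mlTw×2, mltW×2, mltw×2
mmLlttww×MmllTtWw grid (16·16=256): MmLlTtWw=16 MmLlTtww=16 MmLlttWw=16 MmLlttww=16 MmllTtWw=16 MmllTtww=16 MmllttWw=16 Mmllttww=16 mmLlTtWw=16 mmLlTtww=16 mmLlttWw=16 mmLlttww=16 mmllTtWw=16 mmllTtww=16 mmllttWw=16 mmllttww=16
mmllttWw hits 16/256; gcd=16; 16÷16/256÷16 = 1/16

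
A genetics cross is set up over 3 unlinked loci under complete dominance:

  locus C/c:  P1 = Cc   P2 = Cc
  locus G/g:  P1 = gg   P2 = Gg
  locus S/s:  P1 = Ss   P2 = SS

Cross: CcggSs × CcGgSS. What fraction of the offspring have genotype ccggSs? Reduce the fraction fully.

P(ccggSs) = 1/16

CcggSs gametes: CgS×2, Cgs×2, cgS×2, cgs×2
CcGgSS gametes: CGS×2, CgS×2, cGS×2, cgS×2
CcggSs×CcGgSS grid (8·8=64): CCGgSS=4 CCGgSs=4 CCggSS=4 CCggSs=4 CcGgSS=8 CcGgSs=8 CcggSS=8 CcggSs=8 ccGgSS=4 ccGgSs=4 ccggSS=4 ccggSs=4
ccggSs hits 4/64; gcd=4; 4÷4/64÷4 = 1/16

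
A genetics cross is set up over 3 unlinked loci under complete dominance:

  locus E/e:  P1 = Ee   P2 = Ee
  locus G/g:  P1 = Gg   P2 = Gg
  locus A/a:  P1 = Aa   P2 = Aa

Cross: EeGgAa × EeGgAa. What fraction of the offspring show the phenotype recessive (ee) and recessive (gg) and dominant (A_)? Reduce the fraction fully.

P(ee gg A_) = 3/64

EeGgAa gametes: EGA×1, EGa×1, EgA×1, Ega×1, eGA×1, eGa×1, egA×1, ega×1
EeGgAa gametes: EGA×1, EGa×1, EgA×1, Ega×1, eGA×1, eGa×1, egA×1, ega×1
EeGgAa×EeGgAa grid (8·8=64): EEGGAA=1 EEGGAa=2 EEGGaa=1 EEGgAA=2 EEGgAa=4 EEGgaa=2 EEggAA=1 EEggAa=2 EEggaa=1 EeGGAA=2 EeGGAa=4 EeGGaa=2 EeGgAA=4 EeGgAa=8 EeGgaa=4 EeggAA=2 EeggAa=4 Eeggaa=2 eeGGAA=1 eeGGAa=2 eeGGaa=1 eeGgAA=2 eeGgAa=4 eeGgaa=2 eeggAA=1 eeggAa=2 eeggaa=1
ee gg A_ hits 3/64; gcd=1; 3÷1/64÷1 = 3/64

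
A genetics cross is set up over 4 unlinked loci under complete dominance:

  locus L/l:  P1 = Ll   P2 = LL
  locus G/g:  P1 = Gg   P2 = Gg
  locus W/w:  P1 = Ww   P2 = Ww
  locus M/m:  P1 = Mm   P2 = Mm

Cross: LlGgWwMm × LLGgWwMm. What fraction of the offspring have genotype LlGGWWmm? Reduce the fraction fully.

LlGgWwMm gametes: LGWM×1, LGWm×1, LGwM×1, LGwm×1, LgWM×1, LgWm×1, LgwM×1, Lgwm×1, lGWM×1, lGWm×1, lGwM×1, lGwm×1, lgWM×1, lgWm×1, lgwM×1, lgwm×1
LLGgWwMm gametes: LGWM×2, LGWm×2, LGwM×2, LGwm×2, LgWM×2, LgWm×2, LgwM×2, Lgwm×2
LlGgWwMm×LLGgWwMm grid (16·16=256): LLGGWWMM=2 LLGGWWMm=4 LLGGWWmm=2 LLGGWwMM=4 LLGGWwMm=8 LLGGWwmm=4 LLGGwwMM=2 LLGGwwMm=4 LLGGwwmm=2 LLGgWWMM=4 LLGgWWMm=8 LLGgWWmm=4 LLGgWwMM=8 LLGgWwMm=16 LLGgWwmm=8 LLGgwwMM=4 LLGgwwMm=8 LLGgwwmm=4 LLggWWMM=2 LLggWWMm=4 LLggWWmm=2 LLggWwMM=4 LLggWwMm=8 LLggWwmm=4 LLggwwMM=2 LLggwwMm=4 LLggwwmm=2 LlGGWWMM=2 LlGGWWMm=4 LlGGWWmm=2 LlGGWwMM=4 LlGGWwMm=8 LlGGWwmm=4 LlGGwwMM=2 LlGGwwMm=4 LlGGwwmm=2 LlGgWWMM=4 LlGgWWMm=8 LlGgWWmm=4 LlGgWwMM=8 LlGgWwMm=16 LlGgWwmm=8 LlGgwwMM=4 LlGgwwMm=8 LlGgwwmm=4 LlggWWMM=2 LlggWWMm=4 LlggWWmm=2 LlggWwMM=4 LlggWwMm=8 LlggWwmm=4 LlggwwMM=2 LlggwwMm=4 Llggwwmm=2
LlGGWWmm hits 2/256; gcd=2; 2÷2/256÷2 = 1/128

P(LlGGWWmm) = 1/128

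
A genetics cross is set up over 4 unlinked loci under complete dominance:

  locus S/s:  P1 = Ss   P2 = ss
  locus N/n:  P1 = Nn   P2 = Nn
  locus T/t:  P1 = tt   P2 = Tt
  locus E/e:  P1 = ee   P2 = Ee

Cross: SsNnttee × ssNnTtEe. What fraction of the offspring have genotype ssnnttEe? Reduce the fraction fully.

SsNnttee gametes: SNte×4, Snte×4, sNte×4, snte×4
ssNnTtEe gametes: sNTE×2, sNTe×2, sNtE×2, sNte×2, snTE×2, snTe×2, sntE×2, snte×2
SsNnttee×ssNnTtEe grid (16·16=256): SsNNTtEe=8 SsNNTtee=8 SsNNttEe=8 SsNNttee=8 SsNnTtEe=16 SsNnTtee=16 SsNnttEe=16 SsNnttee=16 SsnnTtEe=8 SsnnTtee=8 SsnnttEe=8 Ssnnttee=8 ssNNTtEe=8 ssNNTtee=8 ssNNttEe=8 ssNNttee=8 ssNnTtEe=16 ssNnTtee=16 ssNnttEe=16 ssNnttee=16 ssnnTtEe=8 ssnnTtee=8 ssnnttEe=8 ssnnttee=8
ssnnttEe hits 8/256; gcd=8; 8÷8/256÷8 = 1/32

P(ssnnttEe) = 1/32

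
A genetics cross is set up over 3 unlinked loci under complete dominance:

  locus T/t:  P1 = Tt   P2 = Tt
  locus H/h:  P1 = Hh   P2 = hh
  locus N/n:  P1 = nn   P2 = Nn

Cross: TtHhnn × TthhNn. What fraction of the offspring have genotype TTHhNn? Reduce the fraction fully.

P(TTHhNn) = 1/16

TtHhnn gametes: THn×2, Thn×2, tHn×2, thn×2
TthhNn gametes: ThN×2, Thn×2, thN×2, thn×2
TtHhnn×TthhNn grid (8·8=64): TTHhNn=4 TTHhnn=4 TThhNn=4 TThhnn=4 TtHhNn=8 TtHhnn=8 TthhNn=8 Tthhnn=8 ttHhNn=4 ttHhnn=4 tthhNn=4 tthhnn=4
TTHhNn hits 4/64; gcd=4; 4÷4/64÷4 = 1/16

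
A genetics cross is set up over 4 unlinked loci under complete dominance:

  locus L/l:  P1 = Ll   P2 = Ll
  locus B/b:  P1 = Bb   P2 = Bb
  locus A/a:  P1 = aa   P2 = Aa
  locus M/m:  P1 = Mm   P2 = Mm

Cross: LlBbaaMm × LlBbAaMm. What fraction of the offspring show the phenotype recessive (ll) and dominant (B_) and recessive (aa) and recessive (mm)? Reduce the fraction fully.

LlBbaaMm gametes: LBaM×2, LBam×2, LbaM×2, Lbam×2, lBaM×2, lBam×2, lbaM×2, lbam×2
LlBbAaMm gametes: LBAM×1, LBAm×1, LBaM×1, LBam×1, LbAM×1, LbAm×1, LbaM×1, Lbam×1, lBAM×1, lBAm×1, lBaM×1, lBam×1, lbAM×1, lbAm×1, lbaM×1, lbam×1
LlBbaaMm×LlBbAaMm grid (16·16=256): LLBBAaMM=2 LLBBAaMm=4 LLBBAamm=2 LLBBaaMM=2 LLBBaaMm=4 LLBBaamm=2 LLBbAaMM=4 LLBbAaMm=8 LLBbAamm=4 LLBbaaMM=4 LLBbaaMm=8 LLBbaamm=4 LLbbAaMM=2 LLbbAaMm=4 LLbbAamm=2 LLbbaaMM=2 LLbbaaMm=4 LLbbaamm=2 LlBBAaMM=4 LlBBAaMm=8 LlBBAamm=4 LlBBaaMM=4 LlBBaaMm=8 LlBBaamm=4 LlBbAaMM=8 LlBbAaMm=16 LlBbAamm=8 LlBbaaMM=8 LlBbaaMm=16 LlBbaamm=8 LlbbAaMM=4 LlbbAaMm=8 LlbbAamm=4 LlbbaaMM=4 LlbbaaMm=8 Llbbaamm=4 llBBAaMM=2 llBBAaMm=4 llBBAamm=2 llBBaaMM=2 llBBaaMm=4 llBBaamm=2 llBbAaMM=4 llBbAaMm=8 llBbAamm=4 llBbaaMM=4 llBbaaMm=8 llBbaamm=4 llbbAaMM=2 llbbAaMm=4 llbbAamm=2 llbbaaMM=2 llbbaaMm=4 llbbaamm=2
ll B_ aa mm hits 6/256; gcd=2; 6÷2/256÷2 = 3/128

P(ll B_ aa mm) = 3/128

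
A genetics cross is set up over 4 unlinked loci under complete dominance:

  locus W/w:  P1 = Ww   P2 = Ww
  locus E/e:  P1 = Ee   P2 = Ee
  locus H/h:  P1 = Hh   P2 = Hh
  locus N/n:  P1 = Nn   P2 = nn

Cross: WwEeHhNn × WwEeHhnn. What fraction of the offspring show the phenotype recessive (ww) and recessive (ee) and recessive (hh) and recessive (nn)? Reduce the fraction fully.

P(ww ee hh nn) = 1/128

WwEeHhNn gametes: WEHN×1, WEHn×1, WEhN×1, WEhn×1, WeHN×1, WeHn×1, WehN×1, Wehn×1, wEHN×1, wEHn×1, wEhN×1, wEhn×1, weHN×1, weHn×1, wehN×1, wehn×1
WwEeHhnn gametes: WEHn×2, WEhn×2, WeHn×2, Wehn×2, wEHn×2, wEhn×2, weHn×2, wehn×2
WwEeHhNn×WwEeHhnn grid (16·16=256): WWEEHHNn=2 WWEEHHnn=2 WWEEHhNn=4 WWEEHhnn=4 WWEEhhNn=2 WWEEhhnn=2 WWEeHHNn=4 WWEeHHnn=4 WWEeHhNn=8 WWEeHhnn=8 WWEehhNn=4 WWEehhnn=4 WWeeHHNn=2 WWeeHHnn=2 WWeeHhNn=4 WWeeHhnn=4 WWeehhNn=2 WWeehhnn=2 WwEEHHNn=4 WwEEHHnn=4 WwEEHhNn=8 WwEEHhnn=8 WwEEhhNn=4 WwEEhhnn=4 WwEeHHNn=8 WwEeHHnn=8 WwEeHhNn=16 WwEeHhnn=16 WwEehhNn=8 WwEehhnn=8 WweeHHNn=4 WweeHHnn=4 WweeHhNn=8 WweeHhnn=8 WweehhNn=4 Wweehhnn=4 wwEEHHNn=2 wwEEHHnn=2 wwEEHhNn=4 wwEEHhnn=4 wwEEhhNn=2 wwEEhhnn=2 wwEeHHNn=4 wwEeHHnn=4 wwEeHhNn=8 wwEeHhnn=8 wwEehhNn=4 wwEehhnn=4 wweeHHNn=2 wweeHHnn=2 wweeHhNn=4 wweeHhnn=4 wweehhNn=2 wweehhnn=2
ww ee hh nn hits 2/256; gcd=2; 2÷2/256÷2 = 1/128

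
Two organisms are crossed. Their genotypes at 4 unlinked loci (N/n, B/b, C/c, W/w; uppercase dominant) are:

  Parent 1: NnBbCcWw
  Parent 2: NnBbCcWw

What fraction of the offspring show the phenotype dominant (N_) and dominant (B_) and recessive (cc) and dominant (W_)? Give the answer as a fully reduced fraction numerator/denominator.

NnBbCcWw gametes: NBCW×1, NBCw×1, NBcW×1, NBcw×1, NbCW×1, NbCw×1, NbcW×1, Nbcw×1, nBCW×1, nBCw×1, nBcW×1, nBcw×1, nbCW×1, nbCw×1, nbcW×1, nbcw×1
NnBbCcWw gametes: NBCW×1, NBCw×1, NBcW×1, NBcw×1, NbCW×1, NbCw×1, NbcW×1, Nbcw×1, nBCW×1, nBCw×1, nBcW×1, nBcw×1, nbCW×1, nbCw×1, nbcW×1, nbcw×1
NnBbCcWw×NnBbCcWw grid (16·16=256): NNBBCCWW=1 NNBBCCWw=2 NNBBCCww=1 NNBBCcWW=2 NNBBCcWw=4 NNBBCcww=2 NNBBccWW=1 NNBBccWw=2 NNBBccww=1 NNBbCCWW=2 NNBbCCWw=4 NNBbCCww=2 NNBbCcWW=4 NNBbCcWw=8 NNBbCcww=4 NNBbccWW=2 NNBbccWw=4 NNBbccww=2 NNbbCCWW=1 NNbbCCWw=2 NNbbCCww=1 NNbbCcWW=2 NNbbCcWw=4 NNbbCcww=2 NNbbccWW=1 NNbbccWw=2 NNbbccww=1 NnBBCCWW=2 NnBBCCWw=4 NnBBCCww=2 NnBBCcWW=4 NnBBCcWw=8 NnBBCcww=4 NnBBccWW=2 NnBBccWw=4 NnBBccww=2 NnBbCCWW=4 NnBbCCWw=8 NnBbCCww=4 NnBbCcWW=8 NnBbCcWw=16 NnBbCcww=8 NnBbccWW=4 NnBbccWw=8 NnBbccww=4 NnbbCCWW=2 NnbbCCWw=4 NnbbCCww=2 NnbbCcWW=4 NnbbCcWw=8 NnbbCcww=4 NnbbccWW=2 NnbbccWw=4 Nnbbccww=2 nnBBCCWW=1 nnBBCCWw=2 nnBBCCww=1 nnBBCcWW=2 nnBBCcWw=4 nnBBCcww=2 nnBBccWW=1 nnBBccWw=2 nnBBccww=1 nnBbCCWW=2 nnBbCCWw=4 nnBbCCww=2 nnBbCcWW=4 nnBbCcWw=8 nnBbCcww=4 nnBbccWW=2 nnBbccWw=4 nnBbccww=2 nnbbCCWW=1 nnbbCCWw=2 nnbbCCww=1 nnbbCcWW=2 nnbbCcWw=4 nnbbCcww=2 nnbbccWW=1 nnbbccWw=2 nnbbccww=1
N_ B_ cc W_ hits 27/256; gcd=1; 27÷1/256÷1 = 27/256

P(N_ B_ cc W_) = 27/256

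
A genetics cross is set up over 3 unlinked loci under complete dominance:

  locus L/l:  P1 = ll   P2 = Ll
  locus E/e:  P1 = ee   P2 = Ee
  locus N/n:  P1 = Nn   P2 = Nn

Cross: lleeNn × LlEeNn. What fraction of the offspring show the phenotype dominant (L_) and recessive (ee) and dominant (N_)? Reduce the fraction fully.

lleeNn gametes: leN×4, len×4
LlEeNn gametes: LEN×1, LEn×1, LeN×1, Len×1, lEN×1, lEn×1, leN×1, len×1
lleeNn×LlEeNn grid (8·8=64): LlEeNN=4 LlEeNn=8 LlEenn=4 LleeNN=4 LleeNn=8 Lleenn=4 llEeNN=4 llEeNn=8 llEenn=4 lleeNN=4 lleeNn=8 lleenn=4
L_ ee N_ hits 12/64; gcd=4; 12÷4/64÷4 = 3/16

P(L_ ee N_) = 3/16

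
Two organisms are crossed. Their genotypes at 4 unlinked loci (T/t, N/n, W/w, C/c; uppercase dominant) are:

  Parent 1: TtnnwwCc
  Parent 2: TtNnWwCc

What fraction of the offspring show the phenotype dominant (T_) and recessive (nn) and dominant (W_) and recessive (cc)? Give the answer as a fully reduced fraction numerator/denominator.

P(T_ nn W_ cc) = 3/64

TtnnwwCc gametes: TnwC×4, Tnwc×4, tnwC×4, tnwc×4
TtNnWwCc gametes: TNWC×1, TNWc×1, TNwC×1, TNwc×1, TnWC×1, TnWc×1, TnwC×1, Tnwc×1, tNWC×1, tNWc×1, tNwC×1, tNwc×1, tnWC×1, tnWc×1, tnwC×1, tnwc×1
TtnnwwCc×TtNnWwCc grid (16·16=256): TTNnWwCC=4 TTNnWwCc=8 TTNnWwcc=4 TTNnwwCC=4 TTNnwwCc=8 TTNnwwcc=4 TTnnWwCC=4 TTnnWwCc=8 TTnnWwcc=4 TTnnwwCC=4 TTnnwwCc=8 TTnnwwcc=4 TtNnWwCC=8 TtNnWwCc=16 TtNnWwcc=8 TtNnwwCC=8 TtNnwwCc=16 TtNnwwcc=8 TtnnWwCC=8 TtnnWwCc=16 TtnnWwcc=8 TtnnwwCC=8 TtnnwwCc=16 Ttnnwwcc=8 ttNnWwCC=4 ttNnWwCc=8 ttNnWwcc=4 ttNnwwCC=4 ttNnwwCc=8 ttNnwwcc=4 ttnnWwCC=4 ttnnWwCc=8 ttnnWwcc=4 ttnnwwCC=4 ttnnwwCc=8 ttnnwwcc=4
T_ nn W_ cc hits 12/256; gcd=4; 12÷4/256÷4 = 3/64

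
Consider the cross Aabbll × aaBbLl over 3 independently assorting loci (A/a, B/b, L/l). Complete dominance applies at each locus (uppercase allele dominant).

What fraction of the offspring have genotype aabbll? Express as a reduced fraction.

P(aabbll) = 1/8

Aabbll gametes: Abl×4, abl×4
aaBbLl gametes: aBL×2, aBl×2, abL×2, abl×2
Aabbll×aaBbLl grid (8·8=64): AaBbLl=8 AaBbll=8 AabbLl=8 Aabbll=8 aaBbLl=8 aaBbll=8 aabbLl=8 aabbll=8
aabbll hits 8/64; gcd=8; 8÷8/64÷8 = 1/8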